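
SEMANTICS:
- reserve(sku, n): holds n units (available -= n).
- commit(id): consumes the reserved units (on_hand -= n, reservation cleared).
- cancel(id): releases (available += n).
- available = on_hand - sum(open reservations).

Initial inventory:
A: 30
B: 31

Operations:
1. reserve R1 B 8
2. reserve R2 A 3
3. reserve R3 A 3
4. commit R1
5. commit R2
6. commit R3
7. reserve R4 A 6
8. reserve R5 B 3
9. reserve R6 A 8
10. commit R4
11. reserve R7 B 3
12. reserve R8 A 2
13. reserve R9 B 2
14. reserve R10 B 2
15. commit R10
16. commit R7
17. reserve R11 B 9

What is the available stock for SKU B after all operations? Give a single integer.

Step 1: reserve R1 B 8 -> on_hand[A=30 B=31] avail[A=30 B=23] open={R1}
Step 2: reserve R2 A 3 -> on_hand[A=30 B=31] avail[A=27 B=23] open={R1,R2}
Step 3: reserve R3 A 3 -> on_hand[A=30 B=31] avail[A=24 B=23] open={R1,R2,R3}
Step 4: commit R1 -> on_hand[A=30 B=23] avail[A=24 B=23] open={R2,R3}
Step 5: commit R2 -> on_hand[A=27 B=23] avail[A=24 B=23] open={R3}
Step 6: commit R3 -> on_hand[A=24 B=23] avail[A=24 B=23] open={}
Step 7: reserve R4 A 6 -> on_hand[A=24 B=23] avail[A=18 B=23] open={R4}
Step 8: reserve R5 B 3 -> on_hand[A=24 B=23] avail[A=18 B=20] open={R4,R5}
Step 9: reserve R6 A 8 -> on_hand[A=24 B=23] avail[A=10 B=20] open={R4,R5,R6}
Step 10: commit R4 -> on_hand[A=18 B=23] avail[A=10 B=20] open={R5,R6}
Step 11: reserve R7 B 3 -> on_hand[A=18 B=23] avail[A=10 B=17] open={R5,R6,R7}
Step 12: reserve R8 A 2 -> on_hand[A=18 B=23] avail[A=8 B=17] open={R5,R6,R7,R8}
Step 13: reserve R9 B 2 -> on_hand[A=18 B=23] avail[A=8 B=15] open={R5,R6,R7,R8,R9}
Step 14: reserve R10 B 2 -> on_hand[A=18 B=23] avail[A=8 B=13] open={R10,R5,R6,R7,R8,R9}
Step 15: commit R10 -> on_hand[A=18 B=21] avail[A=8 B=13] open={R5,R6,R7,R8,R9}
Step 16: commit R7 -> on_hand[A=18 B=18] avail[A=8 B=13] open={R5,R6,R8,R9}
Step 17: reserve R11 B 9 -> on_hand[A=18 B=18] avail[A=8 B=4] open={R11,R5,R6,R8,R9}
Final available[B] = 4

Answer: 4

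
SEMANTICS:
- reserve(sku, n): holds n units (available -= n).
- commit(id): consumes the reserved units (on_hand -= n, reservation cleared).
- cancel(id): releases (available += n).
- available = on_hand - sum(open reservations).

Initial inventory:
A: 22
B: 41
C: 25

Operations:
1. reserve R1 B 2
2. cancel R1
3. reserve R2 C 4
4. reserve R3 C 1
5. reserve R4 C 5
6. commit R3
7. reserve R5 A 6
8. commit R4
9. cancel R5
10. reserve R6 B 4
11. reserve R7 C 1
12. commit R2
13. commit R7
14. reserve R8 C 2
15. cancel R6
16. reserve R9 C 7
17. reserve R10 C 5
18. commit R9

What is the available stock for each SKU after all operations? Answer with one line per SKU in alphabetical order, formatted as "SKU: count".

Answer: A: 22
B: 41
C: 0

Derivation:
Step 1: reserve R1 B 2 -> on_hand[A=22 B=41 C=25] avail[A=22 B=39 C=25] open={R1}
Step 2: cancel R1 -> on_hand[A=22 B=41 C=25] avail[A=22 B=41 C=25] open={}
Step 3: reserve R2 C 4 -> on_hand[A=22 B=41 C=25] avail[A=22 B=41 C=21] open={R2}
Step 4: reserve R3 C 1 -> on_hand[A=22 B=41 C=25] avail[A=22 B=41 C=20] open={R2,R3}
Step 5: reserve R4 C 5 -> on_hand[A=22 B=41 C=25] avail[A=22 B=41 C=15] open={R2,R3,R4}
Step 6: commit R3 -> on_hand[A=22 B=41 C=24] avail[A=22 B=41 C=15] open={R2,R4}
Step 7: reserve R5 A 6 -> on_hand[A=22 B=41 C=24] avail[A=16 B=41 C=15] open={R2,R4,R5}
Step 8: commit R4 -> on_hand[A=22 B=41 C=19] avail[A=16 B=41 C=15] open={R2,R5}
Step 9: cancel R5 -> on_hand[A=22 B=41 C=19] avail[A=22 B=41 C=15] open={R2}
Step 10: reserve R6 B 4 -> on_hand[A=22 B=41 C=19] avail[A=22 B=37 C=15] open={R2,R6}
Step 11: reserve R7 C 1 -> on_hand[A=22 B=41 C=19] avail[A=22 B=37 C=14] open={R2,R6,R7}
Step 12: commit R2 -> on_hand[A=22 B=41 C=15] avail[A=22 B=37 C=14] open={R6,R7}
Step 13: commit R7 -> on_hand[A=22 B=41 C=14] avail[A=22 B=37 C=14] open={R6}
Step 14: reserve R8 C 2 -> on_hand[A=22 B=41 C=14] avail[A=22 B=37 C=12] open={R6,R8}
Step 15: cancel R6 -> on_hand[A=22 B=41 C=14] avail[A=22 B=41 C=12] open={R8}
Step 16: reserve R9 C 7 -> on_hand[A=22 B=41 C=14] avail[A=22 B=41 C=5] open={R8,R9}
Step 17: reserve R10 C 5 -> on_hand[A=22 B=41 C=14] avail[A=22 B=41 C=0] open={R10,R8,R9}
Step 18: commit R9 -> on_hand[A=22 B=41 C=7] avail[A=22 B=41 C=0] open={R10,R8}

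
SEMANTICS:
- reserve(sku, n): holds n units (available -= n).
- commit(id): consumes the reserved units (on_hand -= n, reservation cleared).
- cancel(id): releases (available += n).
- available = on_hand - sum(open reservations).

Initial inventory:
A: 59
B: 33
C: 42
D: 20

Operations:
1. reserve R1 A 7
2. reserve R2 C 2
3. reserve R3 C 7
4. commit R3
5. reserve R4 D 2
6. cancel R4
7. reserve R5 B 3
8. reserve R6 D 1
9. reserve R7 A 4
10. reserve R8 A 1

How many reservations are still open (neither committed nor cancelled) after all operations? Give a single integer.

Answer: 6

Derivation:
Step 1: reserve R1 A 7 -> on_hand[A=59 B=33 C=42 D=20] avail[A=52 B=33 C=42 D=20] open={R1}
Step 2: reserve R2 C 2 -> on_hand[A=59 B=33 C=42 D=20] avail[A=52 B=33 C=40 D=20] open={R1,R2}
Step 3: reserve R3 C 7 -> on_hand[A=59 B=33 C=42 D=20] avail[A=52 B=33 C=33 D=20] open={R1,R2,R3}
Step 4: commit R3 -> on_hand[A=59 B=33 C=35 D=20] avail[A=52 B=33 C=33 D=20] open={R1,R2}
Step 5: reserve R4 D 2 -> on_hand[A=59 B=33 C=35 D=20] avail[A=52 B=33 C=33 D=18] open={R1,R2,R4}
Step 6: cancel R4 -> on_hand[A=59 B=33 C=35 D=20] avail[A=52 B=33 C=33 D=20] open={R1,R2}
Step 7: reserve R5 B 3 -> on_hand[A=59 B=33 C=35 D=20] avail[A=52 B=30 C=33 D=20] open={R1,R2,R5}
Step 8: reserve R6 D 1 -> on_hand[A=59 B=33 C=35 D=20] avail[A=52 B=30 C=33 D=19] open={R1,R2,R5,R6}
Step 9: reserve R7 A 4 -> on_hand[A=59 B=33 C=35 D=20] avail[A=48 B=30 C=33 D=19] open={R1,R2,R5,R6,R7}
Step 10: reserve R8 A 1 -> on_hand[A=59 B=33 C=35 D=20] avail[A=47 B=30 C=33 D=19] open={R1,R2,R5,R6,R7,R8}
Open reservations: ['R1', 'R2', 'R5', 'R6', 'R7', 'R8'] -> 6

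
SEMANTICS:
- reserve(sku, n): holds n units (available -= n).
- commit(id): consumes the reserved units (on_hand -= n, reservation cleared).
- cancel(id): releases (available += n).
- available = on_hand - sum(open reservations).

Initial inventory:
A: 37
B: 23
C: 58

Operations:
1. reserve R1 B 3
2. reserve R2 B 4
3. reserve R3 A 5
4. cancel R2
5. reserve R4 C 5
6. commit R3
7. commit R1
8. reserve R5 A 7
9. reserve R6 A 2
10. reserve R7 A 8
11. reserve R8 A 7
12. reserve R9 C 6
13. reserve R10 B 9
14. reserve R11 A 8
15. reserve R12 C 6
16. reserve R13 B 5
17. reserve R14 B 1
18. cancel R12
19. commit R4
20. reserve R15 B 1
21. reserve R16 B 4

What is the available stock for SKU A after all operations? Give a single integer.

Answer: 0

Derivation:
Step 1: reserve R1 B 3 -> on_hand[A=37 B=23 C=58] avail[A=37 B=20 C=58] open={R1}
Step 2: reserve R2 B 4 -> on_hand[A=37 B=23 C=58] avail[A=37 B=16 C=58] open={R1,R2}
Step 3: reserve R3 A 5 -> on_hand[A=37 B=23 C=58] avail[A=32 B=16 C=58] open={R1,R2,R3}
Step 4: cancel R2 -> on_hand[A=37 B=23 C=58] avail[A=32 B=20 C=58] open={R1,R3}
Step 5: reserve R4 C 5 -> on_hand[A=37 B=23 C=58] avail[A=32 B=20 C=53] open={R1,R3,R4}
Step 6: commit R3 -> on_hand[A=32 B=23 C=58] avail[A=32 B=20 C=53] open={R1,R4}
Step 7: commit R1 -> on_hand[A=32 B=20 C=58] avail[A=32 B=20 C=53] open={R4}
Step 8: reserve R5 A 7 -> on_hand[A=32 B=20 C=58] avail[A=25 B=20 C=53] open={R4,R5}
Step 9: reserve R6 A 2 -> on_hand[A=32 B=20 C=58] avail[A=23 B=20 C=53] open={R4,R5,R6}
Step 10: reserve R7 A 8 -> on_hand[A=32 B=20 C=58] avail[A=15 B=20 C=53] open={R4,R5,R6,R7}
Step 11: reserve R8 A 7 -> on_hand[A=32 B=20 C=58] avail[A=8 B=20 C=53] open={R4,R5,R6,R7,R8}
Step 12: reserve R9 C 6 -> on_hand[A=32 B=20 C=58] avail[A=8 B=20 C=47] open={R4,R5,R6,R7,R8,R9}
Step 13: reserve R10 B 9 -> on_hand[A=32 B=20 C=58] avail[A=8 B=11 C=47] open={R10,R4,R5,R6,R7,R8,R9}
Step 14: reserve R11 A 8 -> on_hand[A=32 B=20 C=58] avail[A=0 B=11 C=47] open={R10,R11,R4,R5,R6,R7,R8,R9}
Step 15: reserve R12 C 6 -> on_hand[A=32 B=20 C=58] avail[A=0 B=11 C=41] open={R10,R11,R12,R4,R5,R6,R7,R8,R9}
Step 16: reserve R13 B 5 -> on_hand[A=32 B=20 C=58] avail[A=0 B=6 C=41] open={R10,R11,R12,R13,R4,R5,R6,R7,R8,R9}
Step 17: reserve R14 B 1 -> on_hand[A=32 B=20 C=58] avail[A=0 B=5 C=41] open={R10,R11,R12,R13,R14,R4,R5,R6,R7,R8,R9}
Step 18: cancel R12 -> on_hand[A=32 B=20 C=58] avail[A=0 B=5 C=47] open={R10,R11,R13,R14,R4,R5,R6,R7,R8,R9}
Step 19: commit R4 -> on_hand[A=32 B=20 C=53] avail[A=0 B=5 C=47] open={R10,R11,R13,R14,R5,R6,R7,R8,R9}
Step 20: reserve R15 B 1 -> on_hand[A=32 B=20 C=53] avail[A=0 B=4 C=47] open={R10,R11,R13,R14,R15,R5,R6,R7,R8,R9}
Step 21: reserve R16 B 4 -> on_hand[A=32 B=20 C=53] avail[A=0 B=0 C=47] open={R10,R11,R13,R14,R15,R16,R5,R6,R7,R8,R9}
Final available[A] = 0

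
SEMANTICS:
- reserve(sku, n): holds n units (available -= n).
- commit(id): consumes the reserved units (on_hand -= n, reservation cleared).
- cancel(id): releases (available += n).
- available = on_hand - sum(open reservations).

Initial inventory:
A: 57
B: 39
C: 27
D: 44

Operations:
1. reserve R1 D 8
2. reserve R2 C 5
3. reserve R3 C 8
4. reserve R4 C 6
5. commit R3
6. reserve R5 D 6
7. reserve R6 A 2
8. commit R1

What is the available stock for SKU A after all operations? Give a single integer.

Step 1: reserve R1 D 8 -> on_hand[A=57 B=39 C=27 D=44] avail[A=57 B=39 C=27 D=36] open={R1}
Step 2: reserve R2 C 5 -> on_hand[A=57 B=39 C=27 D=44] avail[A=57 B=39 C=22 D=36] open={R1,R2}
Step 3: reserve R3 C 8 -> on_hand[A=57 B=39 C=27 D=44] avail[A=57 B=39 C=14 D=36] open={R1,R2,R3}
Step 4: reserve R4 C 6 -> on_hand[A=57 B=39 C=27 D=44] avail[A=57 B=39 C=8 D=36] open={R1,R2,R3,R4}
Step 5: commit R3 -> on_hand[A=57 B=39 C=19 D=44] avail[A=57 B=39 C=8 D=36] open={R1,R2,R4}
Step 6: reserve R5 D 6 -> on_hand[A=57 B=39 C=19 D=44] avail[A=57 B=39 C=8 D=30] open={R1,R2,R4,R5}
Step 7: reserve R6 A 2 -> on_hand[A=57 B=39 C=19 D=44] avail[A=55 B=39 C=8 D=30] open={R1,R2,R4,R5,R6}
Step 8: commit R1 -> on_hand[A=57 B=39 C=19 D=36] avail[A=55 B=39 C=8 D=30] open={R2,R4,R5,R6}
Final available[A] = 55

Answer: 55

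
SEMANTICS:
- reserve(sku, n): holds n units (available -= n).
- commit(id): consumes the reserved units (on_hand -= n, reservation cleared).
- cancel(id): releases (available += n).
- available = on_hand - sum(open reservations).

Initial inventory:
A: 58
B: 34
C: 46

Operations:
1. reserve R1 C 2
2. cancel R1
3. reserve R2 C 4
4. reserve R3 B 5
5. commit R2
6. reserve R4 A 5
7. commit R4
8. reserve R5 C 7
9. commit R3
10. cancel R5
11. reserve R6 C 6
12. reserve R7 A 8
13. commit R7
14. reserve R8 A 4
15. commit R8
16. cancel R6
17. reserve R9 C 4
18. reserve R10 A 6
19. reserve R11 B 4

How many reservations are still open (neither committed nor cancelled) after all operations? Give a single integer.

Answer: 3

Derivation:
Step 1: reserve R1 C 2 -> on_hand[A=58 B=34 C=46] avail[A=58 B=34 C=44] open={R1}
Step 2: cancel R1 -> on_hand[A=58 B=34 C=46] avail[A=58 B=34 C=46] open={}
Step 3: reserve R2 C 4 -> on_hand[A=58 B=34 C=46] avail[A=58 B=34 C=42] open={R2}
Step 4: reserve R3 B 5 -> on_hand[A=58 B=34 C=46] avail[A=58 B=29 C=42] open={R2,R3}
Step 5: commit R2 -> on_hand[A=58 B=34 C=42] avail[A=58 B=29 C=42] open={R3}
Step 6: reserve R4 A 5 -> on_hand[A=58 B=34 C=42] avail[A=53 B=29 C=42] open={R3,R4}
Step 7: commit R4 -> on_hand[A=53 B=34 C=42] avail[A=53 B=29 C=42] open={R3}
Step 8: reserve R5 C 7 -> on_hand[A=53 B=34 C=42] avail[A=53 B=29 C=35] open={R3,R5}
Step 9: commit R3 -> on_hand[A=53 B=29 C=42] avail[A=53 B=29 C=35] open={R5}
Step 10: cancel R5 -> on_hand[A=53 B=29 C=42] avail[A=53 B=29 C=42] open={}
Step 11: reserve R6 C 6 -> on_hand[A=53 B=29 C=42] avail[A=53 B=29 C=36] open={R6}
Step 12: reserve R7 A 8 -> on_hand[A=53 B=29 C=42] avail[A=45 B=29 C=36] open={R6,R7}
Step 13: commit R7 -> on_hand[A=45 B=29 C=42] avail[A=45 B=29 C=36] open={R6}
Step 14: reserve R8 A 4 -> on_hand[A=45 B=29 C=42] avail[A=41 B=29 C=36] open={R6,R8}
Step 15: commit R8 -> on_hand[A=41 B=29 C=42] avail[A=41 B=29 C=36] open={R6}
Step 16: cancel R6 -> on_hand[A=41 B=29 C=42] avail[A=41 B=29 C=42] open={}
Step 17: reserve R9 C 4 -> on_hand[A=41 B=29 C=42] avail[A=41 B=29 C=38] open={R9}
Step 18: reserve R10 A 6 -> on_hand[A=41 B=29 C=42] avail[A=35 B=29 C=38] open={R10,R9}
Step 19: reserve R11 B 4 -> on_hand[A=41 B=29 C=42] avail[A=35 B=25 C=38] open={R10,R11,R9}
Open reservations: ['R10', 'R11', 'R9'] -> 3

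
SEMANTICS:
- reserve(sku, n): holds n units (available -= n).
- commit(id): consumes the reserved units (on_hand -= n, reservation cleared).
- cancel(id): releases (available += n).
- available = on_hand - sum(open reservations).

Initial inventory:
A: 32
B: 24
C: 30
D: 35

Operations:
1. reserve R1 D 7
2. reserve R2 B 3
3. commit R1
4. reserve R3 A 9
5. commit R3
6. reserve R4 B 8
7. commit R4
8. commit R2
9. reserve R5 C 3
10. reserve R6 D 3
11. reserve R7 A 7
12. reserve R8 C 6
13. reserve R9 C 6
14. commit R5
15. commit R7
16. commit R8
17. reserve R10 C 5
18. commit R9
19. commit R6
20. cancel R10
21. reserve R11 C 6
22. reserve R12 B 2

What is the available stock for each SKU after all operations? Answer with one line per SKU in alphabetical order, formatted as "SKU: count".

Step 1: reserve R1 D 7 -> on_hand[A=32 B=24 C=30 D=35] avail[A=32 B=24 C=30 D=28] open={R1}
Step 2: reserve R2 B 3 -> on_hand[A=32 B=24 C=30 D=35] avail[A=32 B=21 C=30 D=28] open={R1,R2}
Step 3: commit R1 -> on_hand[A=32 B=24 C=30 D=28] avail[A=32 B=21 C=30 D=28] open={R2}
Step 4: reserve R3 A 9 -> on_hand[A=32 B=24 C=30 D=28] avail[A=23 B=21 C=30 D=28] open={R2,R3}
Step 5: commit R3 -> on_hand[A=23 B=24 C=30 D=28] avail[A=23 B=21 C=30 D=28] open={R2}
Step 6: reserve R4 B 8 -> on_hand[A=23 B=24 C=30 D=28] avail[A=23 B=13 C=30 D=28] open={R2,R4}
Step 7: commit R4 -> on_hand[A=23 B=16 C=30 D=28] avail[A=23 B=13 C=30 D=28] open={R2}
Step 8: commit R2 -> on_hand[A=23 B=13 C=30 D=28] avail[A=23 B=13 C=30 D=28] open={}
Step 9: reserve R5 C 3 -> on_hand[A=23 B=13 C=30 D=28] avail[A=23 B=13 C=27 D=28] open={R5}
Step 10: reserve R6 D 3 -> on_hand[A=23 B=13 C=30 D=28] avail[A=23 B=13 C=27 D=25] open={R5,R6}
Step 11: reserve R7 A 7 -> on_hand[A=23 B=13 C=30 D=28] avail[A=16 B=13 C=27 D=25] open={R5,R6,R7}
Step 12: reserve R8 C 6 -> on_hand[A=23 B=13 C=30 D=28] avail[A=16 B=13 C=21 D=25] open={R5,R6,R7,R8}
Step 13: reserve R9 C 6 -> on_hand[A=23 B=13 C=30 D=28] avail[A=16 B=13 C=15 D=25] open={R5,R6,R7,R8,R9}
Step 14: commit R5 -> on_hand[A=23 B=13 C=27 D=28] avail[A=16 B=13 C=15 D=25] open={R6,R7,R8,R9}
Step 15: commit R7 -> on_hand[A=16 B=13 C=27 D=28] avail[A=16 B=13 C=15 D=25] open={R6,R8,R9}
Step 16: commit R8 -> on_hand[A=16 B=13 C=21 D=28] avail[A=16 B=13 C=15 D=25] open={R6,R9}
Step 17: reserve R10 C 5 -> on_hand[A=16 B=13 C=21 D=28] avail[A=16 B=13 C=10 D=25] open={R10,R6,R9}
Step 18: commit R9 -> on_hand[A=16 B=13 C=15 D=28] avail[A=16 B=13 C=10 D=25] open={R10,R6}
Step 19: commit R6 -> on_hand[A=16 B=13 C=15 D=25] avail[A=16 B=13 C=10 D=25] open={R10}
Step 20: cancel R10 -> on_hand[A=16 B=13 C=15 D=25] avail[A=16 B=13 C=15 D=25] open={}
Step 21: reserve R11 C 6 -> on_hand[A=16 B=13 C=15 D=25] avail[A=16 B=13 C=9 D=25] open={R11}
Step 22: reserve R12 B 2 -> on_hand[A=16 B=13 C=15 D=25] avail[A=16 B=11 C=9 D=25] open={R11,R12}

Answer: A: 16
B: 11
C: 9
D: 25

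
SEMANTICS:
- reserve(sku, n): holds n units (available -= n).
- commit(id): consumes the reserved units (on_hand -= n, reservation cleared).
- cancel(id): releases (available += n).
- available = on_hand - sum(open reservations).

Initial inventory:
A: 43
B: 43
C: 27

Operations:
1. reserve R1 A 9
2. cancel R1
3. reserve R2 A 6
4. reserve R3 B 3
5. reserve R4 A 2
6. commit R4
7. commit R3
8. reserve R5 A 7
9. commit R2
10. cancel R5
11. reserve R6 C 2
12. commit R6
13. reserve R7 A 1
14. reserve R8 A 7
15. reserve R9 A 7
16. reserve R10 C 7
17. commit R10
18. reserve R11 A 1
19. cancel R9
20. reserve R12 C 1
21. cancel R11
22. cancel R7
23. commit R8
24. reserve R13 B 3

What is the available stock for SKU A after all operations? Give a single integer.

Step 1: reserve R1 A 9 -> on_hand[A=43 B=43 C=27] avail[A=34 B=43 C=27] open={R1}
Step 2: cancel R1 -> on_hand[A=43 B=43 C=27] avail[A=43 B=43 C=27] open={}
Step 3: reserve R2 A 6 -> on_hand[A=43 B=43 C=27] avail[A=37 B=43 C=27] open={R2}
Step 4: reserve R3 B 3 -> on_hand[A=43 B=43 C=27] avail[A=37 B=40 C=27] open={R2,R3}
Step 5: reserve R4 A 2 -> on_hand[A=43 B=43 C=27] avail[A=35 B=40 C=27] open={R2,R3,R4}
Step 6: commit R4 -> on_hand[A=41 B=43 C=27] avail[A=35 B=40 C=27] open={R2,R3}
Step 7: commit R3 -> on_hand[A=41 B=40 C=27] avail[A=35 B=40 C=27] open={R2}
Step 8: reserve R5 A 7 -> on_hand[A=41 B=40 C=27] avail[A=28 B=40 C=27] open={R2,R5}
Step 9: commit R2 -> on_hand[A=35 B=40 C=27] avail[A=28 B=40 C=27] open={R5}
Step 10: cancel R5 -> on_hand[A=35 B=40 C=27] avail[A=35 B=40 C=27] open={}
Step 11: reserve R6 C 2 -> on_hand[A=35 B=40 C=27] avail[A=35 B=40 C=25] open={R6}
Step 12: commit R6 -> on_hand[A=35 B=40 C=25] avail[A=35 B=40 C=25] open={}
Step 13: reserve R7 A 1 -> on_hand[A=35 B=40 C=25] avail[A=34 B=40 C=25] open={R7}
Step 14: reserve R8 A 7 -> on_hand[A=35 B=40 C=25] avail[A=27 B=40 C=25] open={R7,R8}
Step 15: reserve R9 A 7 -> on_hand[A=35 B=40 C=25] avail[A=20 B=40 C=25] open={R7,R8,R9}
Step 16: reserve R10 C 7 -> on_hand[A=35 B=40 C=25] avail[A=20 B=40 C=18] open={R10,R7,R8,R9}
Step 17: commit R10 -> on_hand[A=35 B=40 C=18] avail[A=20 B=40 C=18] open={R7,R8,R9}
Step 18: reserve R11 A 1 -> on_hand[A=35 B=40 C=18] avail[A=19 B=40 C=18] open={R11,R7,R8,R9}
Step 19: cancel R9 -> on_hand[A=35 B=40 C=18] avail[A=26 B=40 C=18] open={R11,R7,R8}
Step 20: reserve R12 C 1 -> on_hand[A=35 B=40 C=18] avail[A=26 B=40 C=17] open={R11,R12,R7,R8}
Step 21: cancel R11 -> on_hand[A=35 B=40 C=18] avail[A=27 B=40 C=17] open={R12,R7,R8}
Step 22: cancel R7 -> on_hand[A=35 B=40 C=18] avail[A=28 B=40 C=17] open={R12,R8}
Step 23: commit R8 -> on_hand[A=28 B=40 C=18] avail[A=28 B=40 C=17] open={R12}
Step 24: reserve R13 B 3 -> on_hand[A=28 B=40 C=18] avail[A=28 B=37 C=17] open={R12,R13}
Final available[A] = 28

Answer: 28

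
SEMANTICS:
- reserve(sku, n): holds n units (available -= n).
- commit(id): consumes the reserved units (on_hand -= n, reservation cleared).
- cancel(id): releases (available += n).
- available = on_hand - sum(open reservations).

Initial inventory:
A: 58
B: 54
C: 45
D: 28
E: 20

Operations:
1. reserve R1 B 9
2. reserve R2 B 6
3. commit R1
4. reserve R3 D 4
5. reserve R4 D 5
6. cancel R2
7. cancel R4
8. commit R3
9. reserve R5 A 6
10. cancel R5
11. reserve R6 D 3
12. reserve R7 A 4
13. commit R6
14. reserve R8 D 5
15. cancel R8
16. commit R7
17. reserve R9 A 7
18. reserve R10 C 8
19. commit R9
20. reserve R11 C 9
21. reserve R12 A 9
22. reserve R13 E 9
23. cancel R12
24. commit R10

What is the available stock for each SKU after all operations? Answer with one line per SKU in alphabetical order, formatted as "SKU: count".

Answer: A: 47
B: 45
C: 28
D: 21
E: 11

Derivation:
Step 1: reserve R1 B 9 -> on_hand[A=58 B=54 C=45 D=28 E=20] avail[A=58 B=45 C=45 D=28 E=20] open={R1}
Step 2: reserve R2 B 6 -> on_hand[A=58 B=54 C=45 D=28 E=20] avail[A=58 B=39 C=45 D=28 E=20] open={R1,R2}
Step 3: commit R1 -> on_hand[A=58 B=45 C=45 D=28 E=20] avail[A=58 B=39 C=45 D=28 E=20] open={R2}
Step 4: reserve R3 D 4 -> on_hand[A=58 B=45 C=45 D=28 E=20] avail[A=58 B=39 C=45 D=24 E=20] open={R2,R3}
Step 5: reserve R4 D 5 -> on_hand[A=58 B=45 C=45 D=28 E=20] avail[A=58 B=39 C=45 D=19 E=20] open={R2,R3,R4}
Step 6: cancel R2 -> on_hand[A=58 B=45 C=45 D=28 E=20] avail[A=58 B=45 C=45 D=19 E=20] open={R3,R4}
Step 7: cancel R4 -> on_hand[A=58 B=45 C=45 D=28 E=20] avail[A=58 B=45 C=45 D=24 E=20] open={R3}
Step 8: commit R3 -> on_hand[A=58 B=45 C=45 D=24 E=20] avail[A=58 B=45 C=45 D=24 E=20] open={}
Step 9: reserve R5 A 6 -> on_hand[A=58 B=45 C=45 D=24 E=20] avail[A=52 B=45 C=45 D=24 E=20] open={R5}
Step 10: cancel R5 -> on_hand[A=58 B=45 C=45 D=24 E=20] avail[A=58 B=45 C=45 D=24 E=20] open={}
Step 11: reserve R6 D 3 -> on_hand[A=58 B=45 C=45 D=24 E=20] avail[A=58 B=45 C=45 D=21 E=20] open={R6}
Step 12: reserve R7 A 4 -> on_hand[A=58 B=45 C=45 D=24 E=20] avail[A=54 B=45 C=45 D=21 E=20] open={R6,R7}
Step 13: commit R6 -> on_hand[A=58 B=45 C=45 D=21 E=20] avail[A=54 B=45 C=45 D=21 E=20] open={R7}
Step 14: reserve R8 D 5 -> on_hand[A=58 B=45 C=45 D=21 E=20] avail[A=54 B=45 C=45 D=16 E=20] open={R7,R8}
Step 15: cancel R8 -> on_hand[A=58 B=45 C=45 D=21 E=20] avail[A=54 B=45 C=45 D=21 E=20] open={R7}
Step 16: commit R7 -> on_hand[A=54 B=45 C=45 D=21 E=20] avail[A=54 B=45 C=45 D=21 E=20] open={}
Step 17: reserve R9 A 7 -> on_hand[A=54 B=45 C=45 D=21 E=20] avail[A=47 B=45 C=45 D=21 E=20] open={R9}
Step 18: reserve R10 C 8 -> on_hand[A=54 B=45 C=45 D=21 E=20] avail[A=47 B=45 C=37 D=21 E=20] open={R10,R9}
Step 19: commit R9 -> on_hand[A=47 B=45 C=45 D=21 E=20] avail[A=47 B=45 C=37 D=21 E=20] open={R10}
Step 20: reserve R11 C 9 -> on_hand[A=47 B=45 C=45 D=21 E=20] avail[A=47 B=45 C=28 D=21 E=20] open={R10,R11}
Step 21: reserve R12 A 9 -> on_hand[A=47 B=45 C=45 D=21 E=20] avail[A=38 B=45 C=28 D=21 E=20] open={R10,R11,R12}
Step 22: reserve R13 E 9 -> on_hand[A=47 B=45 C=45 D=21 E=20] avail[A=38 B=45 C=28 D=21 E=11] open={R10,R11,R12,R13}
Step 23: cancel R12 -> on_hand[A=47 B=45 C=45 D=21 E=20] avail[A=47 B=45 C=28 D=21 E=11] open={R10,R11,R13}
Step 24: commit R10 -> on_hand[A=47 B=45 C=37 D=21 E=20] avail[A=47 B=45 C=28 D=21 E=11] open={R11,R13}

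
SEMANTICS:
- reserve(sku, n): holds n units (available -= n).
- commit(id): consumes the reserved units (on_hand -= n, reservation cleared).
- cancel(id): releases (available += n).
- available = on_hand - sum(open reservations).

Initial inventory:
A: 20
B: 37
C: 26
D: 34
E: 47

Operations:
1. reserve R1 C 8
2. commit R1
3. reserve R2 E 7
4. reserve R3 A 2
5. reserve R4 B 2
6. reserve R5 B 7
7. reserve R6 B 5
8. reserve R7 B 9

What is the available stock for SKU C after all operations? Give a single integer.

Step 1: reserve R1 C 8 -> on_hand[A=20 B=37 C=26 D=34 E=47] avail[A=20 B=37 C=18 D=34 E=47] open={R1}
Step 2: commit R1 -> on_hand[A=20 B=37 C=18 D=34 E=47] avail[A=20 B=37 C=18 D=34 E=47] open={}
Step 3: reserve R2 E 7 -> on_hand[A=20 B=37 C=18 D=34 E=47] avail[A=20 B=37 C=18 D=34 E=40] open={R2}
Step 4: reserve R3 A 2 -> on_hand[A=20 B=37 C=18 D=34 E=47] avail[A=18 B=37 C=18 D=34 E=40] open={R2,R3}
Step 5: reserve R4 B 2 -> on_hand[A=20 B=37 C=18 D=34 E=47] avail[A=18 B=35 C=18 D=34 E=40] open={R2,R3,R4}
Step 6: reserve R5 B 7 -> on_hand[A=20 B=37 C=18 D=34 E=47] avail[A=18 B=28 C=18 D=34 E=40] open={R2,R3,R4,R5}
Step 7: reserve R6 B 5 -> on_hand[A=20 B=37 C=18 D=34 E=47] avail[A=18 B=23 C=18 D=34 E=40] open={R2,R3,R4,R5,R6}
Step 8: reserve R7 B 9 -> on_hand[A=20 B=37 C=18 D=34 E=47] avail[A=18 B=14 C=18 D=34 E=40] open={R2,R3,R4,R5,R6,R7}
Final available[C] = 18

Answer: 18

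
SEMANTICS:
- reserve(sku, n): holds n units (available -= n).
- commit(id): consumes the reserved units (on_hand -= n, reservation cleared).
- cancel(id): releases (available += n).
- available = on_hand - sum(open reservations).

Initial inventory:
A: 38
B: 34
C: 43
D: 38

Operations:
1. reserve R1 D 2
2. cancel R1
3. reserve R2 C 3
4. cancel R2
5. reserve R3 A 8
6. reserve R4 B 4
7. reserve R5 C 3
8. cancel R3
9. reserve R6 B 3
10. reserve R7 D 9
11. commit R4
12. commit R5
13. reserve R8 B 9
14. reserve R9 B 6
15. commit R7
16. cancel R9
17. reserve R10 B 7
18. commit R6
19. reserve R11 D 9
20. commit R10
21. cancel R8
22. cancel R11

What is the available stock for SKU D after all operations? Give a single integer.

Answer: 29

Derivation:
Step 1: reserve R1 D 2 -> on_hand[A=38 B=34 C=43 D=38] avail[A=38 B=34 C=43 D=36] open={R1}
Step 2: cancel R1 -> on_hand[A=38 B=34 C=43 D=38] avail[A=38 B=34 C=43 D=38] open={}
Step 3: reserve R2 C 3 -> on_hand[A=38 B=34 C=43 D=38] avail[A=38 B=34 C=40 D=38] open={R2}
Step 4: cancel R2 -> on_hand[A=38 B=34 C=43 D=38] avail[A=38 B=34 C=43 D=38] open={}
Step 5: reserve R3 A 8 -> on_hand[A=38 B=34 C=43 D=38] avail[A=30 B=34 C=43 D=38] open={R3}
Step 6: reserve R4 B 4 -> on_hand[A=38 B=34 C=43 D=38] avail[A=30 B=30 C=43 D=38] open={R3,R4}
Step 7: reserve R5 C 3 -> on_hand[A=38 B=34 C=43 D=38] avail[A=30 B=30 C=40 D=38] open={R3,R4,R5}
Step 8: cancel R3 -> on_hand[A=38 B=34 C=43 D=38] avail[A=38 B=30 C=40 D=38] open={R4,R5}
Step 9: reserve R6 B 3 -> on_hand[A=38 B=34 C=43 D=38] avail[A=38 B=27 C=40 D=38] open={R4,R5,R6}
Step 10: reserve R7 D 9 -> on_hand[A=38 B=34 C=43 D=38] avail[A=38 B=27 C=40 D=29] open={R4,R5,R6,R7}
Step 11: commit R4 -> on_hand[A=38 B=30 C=43 D=38] avail[A=38 B=27 C=40 D=29] open={R5,R6,R7}
Step 12: commit R5 -> on_hand[A=38 B=30 C=40 D=38] avail[A=38 B=27 C=40 D=29] open={R6,R7}
Step 13: reserve R8 B 9 -> on_hand[A=38 B=30 C=40 D=38] avail[A=38 B=18 C=40 D=29] open={R6,R7,R8}
Step 14: reserve R9 B 6 -> on_hand[A=38 B=30 C=40 D=38] avail[A=38 B=12 C=40 D=29] open={R6,R7,R8,R9}
Step 15: commit R7 -> on_hand[A=38 B=30 C=40 D=29] avail[A=38 B=12 C=40 D=29] open={R6,R8,R9}
Step 16: cancel R9 -> on_hand[A=38 B=30 C=40 D=29] avail[A=38 B=18 C=40 D=29] open={R6,R8}
Step 17: reserve R10 B 7 -> on_hand[A=38 B=30 C=40 D=29] avail[A=38 B=11 C=40 D=29] open={R10,R6,R8}
Step 18: commit R6 -> on_hand[A=38 B=27 C=40 D=29] avail[A=38 B=11 C=40 D=29] open={R10,R8}
Step 19: reserve R11 D 9 -> on_hand[A=38 B=27 C=40 D=29] avail[A=38 B=11 C=40 D=20] open={R10,R11,R8}
Step 20: commit R10 -> on_hand[A=38 B=20 C=40 D=29] avail[A=38 B=11 C=40 D=20] open={R11,R8}
Step 21: cancel R8 -> on_hand[A=38 B=20 C=40 D=29] avail[A=38 B=20 C=40 D=20] open={R11}
Step 22: cancel R11 -> on_hand[A=38 B=20 C=40 D=29] avail[A=38 B=20 C=40 D=29] open={}
Final available[D] = 29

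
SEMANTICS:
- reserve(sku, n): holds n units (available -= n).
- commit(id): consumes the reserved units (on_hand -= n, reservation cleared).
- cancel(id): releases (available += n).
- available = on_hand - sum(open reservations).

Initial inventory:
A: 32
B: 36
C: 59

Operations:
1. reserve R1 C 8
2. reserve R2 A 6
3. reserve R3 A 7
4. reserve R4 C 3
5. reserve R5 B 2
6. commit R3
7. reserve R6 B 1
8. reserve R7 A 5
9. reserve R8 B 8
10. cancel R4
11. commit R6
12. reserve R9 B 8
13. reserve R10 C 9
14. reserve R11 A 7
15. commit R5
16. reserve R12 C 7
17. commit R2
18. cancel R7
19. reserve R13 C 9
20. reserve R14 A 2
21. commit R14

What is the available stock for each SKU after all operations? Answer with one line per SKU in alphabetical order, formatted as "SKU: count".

Answer: A: 10
B: 17
C: 26

Derivation:
Step 1: reserve R1 C 8 -> on_hand[A=32 B=36 C=59] avail[A=32 B=36 C=51] open={R1}
Step 2: reserve R2 A 6 -> on_hand[A=32 B=36 C=59] avail[A=26 B=36 C=51] open={R1,R2}
Step 3: reserve R3 A 7 -> on_hand[A=32 B=36 C=59] avail[A=19 B=36 C=51] open={R1,R2,R3}
Step 4: reserve R4 C 3 -> on_hand[A=32 B=36 C=59] avail[A=19 B=36 C=48] open={R1,R2,R3,R4}
Step 5: reserve R5 B 2 -> on_hand[A=32 B=36 C=59] avail[A=19 B=34 C=48] open={R1,R2,R3,R4,R5}
Step 6: commit R3 -> on_hand[A=25 B=36 C=59] avail[A=19 B=34 C=48] open={R1,R2,R4,R5}
Step 7: reserve R6 B 1 -> on_hand[A=25 B=36 C=59] avail[A=19 B=33 C=48] open={R1,R2,R4,R5,R6}
Step 8: reserve R7 A 5 -> on_hand[A=25 B=36 C=59] avail[A=14 B=33 C=48] open={R1,R2,R4,R5,R6,R7}
Step 9: reserve R8 B 8 -> on_hand[A=25 B=36 C=59] avail[A=14 B=25 C=48] open={R1,R2,R4,R5,R6,R7,R8}
Step 10: cancel R4 -> on_hand[A=25 B=36 C=59] avail[A=14 B=25 C=51] open={R1,R2,R5,R6,R7,R8}
Step 11: commit R6 -> on_hand[A=25 B=35 C=59] avail[A=14 B=25 C=51] open={R1,R2,R5,R7,R8}
Step 12: reserve R9 B 8 -> on_hand[A=25 B=35 C=59] avail[A=14 B=17 C=51] open={R1,R2,R5,R7,R8,R9}
Step 13: reserve R10 C 9 -> on_hand[A=25 B=35 C=59] avail[A=14 B=17 C=42] open={R1,R10,R2,R5,R7,R8,R9}
Step 14: reserve R11 A 7 -> on_hand[A=25 B=35 C=59] avail[A=7 B=17 C=42] open={R1,R10,R11,R2,R5,R7,R8,R9}
Step 15: commit R5 -> on_hand[A=25 B=33 C=59] avail[A=7 B=17 C=42] open={R1,R10,R11,R2,R7,R8,R9}
Step 16: reserve R12 C 7 -> on_hand[A=25 B=33 C=59] avail[A=7 B=17 C=35] open={R1,R10,R11,R12,R2,R7,R8,R9}
Step 17: commit R2 -> on_hand[A=19 B=33 C=59] avail[A=7 B=17 C=35] open={R1,R10,R11,R12,R7,R8,R9}
Step 18: cancel R7 -> on_hand[A=19 B=33 C=59] avail[A=12 B=17 C=35] open={R1,R10,R11,R12,R8,R9}
Step 19: reserve R13 C 9 -> on_hand[A=19 B=33 C=59] avail[A=12 B=17 C=26] open={R1,R10,R11,R12,R13,R8,R9}
Step 20: reserve R14 A 2 -> on_hand[A=19 B=33 C=59] avail[A=10 B=17 C=26] open={R1,R10,R11,R12,R13,R14,R8,R9}
Step 21: commit R14 -> on_hand[A=17 B=33 C=59] avail[A=10 B=17 C=26] open={R1,R10,R11,R12,R13,R8,R9}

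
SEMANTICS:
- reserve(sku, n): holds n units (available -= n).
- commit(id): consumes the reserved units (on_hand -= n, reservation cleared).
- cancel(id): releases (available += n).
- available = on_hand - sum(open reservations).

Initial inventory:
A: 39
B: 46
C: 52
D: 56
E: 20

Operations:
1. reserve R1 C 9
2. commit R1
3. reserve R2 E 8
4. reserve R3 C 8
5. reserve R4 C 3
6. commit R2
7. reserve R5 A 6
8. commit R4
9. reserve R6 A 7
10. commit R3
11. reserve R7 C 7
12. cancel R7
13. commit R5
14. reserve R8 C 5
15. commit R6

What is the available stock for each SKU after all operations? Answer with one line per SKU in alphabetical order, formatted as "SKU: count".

Step 1: reserve R1 C 9 -> on_hand[A=39 B=46 C=52 D=56 E=20] avail[A=39 B=46 C=43 D=56 E=20] open={R1}
Step 2: commit R1 -> on_hand[A=39 B=46 C=43 D=56 E=20] avail[A=39 B=46 C=43 D=56 E=20] open={}
Step 3: reserve R2 E 8 -> on_hand[A=39 B=46 C=43 D=56 E=20] avail[A=39 B=46 C=43 D=56 E=12] open={R2}
Step 4: reserve R3 C 8 -> on_hand[A=39 B=46 C=43 D=56 E=20] avail[A=39 B=46 C=35 D=56 E=12] open={R2,R3}
Step 5: reserve R4 C 3 -> on_hand[A=39 B=46 C=43 D=56 E=20] avail[A=39 B=46 C=32 D=56 E=12] open={R2,R3,R4}
Step 6: commit R2 -> on_hand[A=39 B=46 C=43 D=56 E=12] avail[A=39 B=46 C=32 D=56 E=12] open={R3,R4}
Step 7: reserve R5 A 6 -> on_hand[A=39 B=46 C=43 D=56 E=12] avail[A=33 B=46 C=32 D=56 E=12] open={R3,R4,R5}
Step 8: commit R4 -> on_hand[A=39 B=46 C=40 D=56 E=12] avail[A=33 B=46 C=32 D=56 E=12] open={R3,R5}
Step 9: reserve R6 A 7 -> on_hand[A=39 B=46 C=40 D=56 E=12] avail[A=26 B=46 C=32 D=56 E=12] open={R3,R5,R6}
Step 10: commit R3 -> on_hand[A=39 B=46 C=32 D=56 E=12] avail[A=26 B=46 C=32 D=56 E=12] open={R5,R6}
Step 11: reserve R7 C 7 -> on_hand[A=39 B=46 C=32 D=56 E=12] avail[A=26 B=46 C=25 D=56 E=12] open={R5,R6,R7}
Step 12: cancel R7 -> on_hand[A=39 B=46 C=32 D=56 E=12] avail[A=26 B=46 C=32 D=56 E=12] open={R5,R6}
Step 13: commit R5 -> on_hand[A=33 B=46 C=32 D=56 E=12] avail[A=26 B=46 C=32 D=56 E=12] open={R6}
Step 14: reserve R8 C 5 -> on_hand[A=33 B=46 C=32 D=56 E=12] avail[A=26 B=46 C=27 D=56 E=12] open={R6,R8}
Step 15: commit R6 -> on_hand[A=26 B=46 C=32 D=56 E=12] avail[A=26 B=46 C=27 D=56 E=12] open={R8}

Answer: A: 26
B: 46
C: 27
D: 56
E: 12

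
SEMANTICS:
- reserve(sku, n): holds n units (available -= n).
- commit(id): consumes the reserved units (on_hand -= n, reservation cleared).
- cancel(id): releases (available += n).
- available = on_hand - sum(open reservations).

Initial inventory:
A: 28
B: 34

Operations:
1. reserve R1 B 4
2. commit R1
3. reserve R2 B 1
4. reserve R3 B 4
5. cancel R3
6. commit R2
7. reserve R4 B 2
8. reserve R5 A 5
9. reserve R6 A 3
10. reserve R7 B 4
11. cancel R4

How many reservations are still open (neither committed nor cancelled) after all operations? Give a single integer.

Answer: 3

Derivation:
Step 1: reserve R1 B 4 -> on_hand[A=28 B=34] avail[A=28 B=30] open={R1}
Step 2: commit R1 -> on_hand[A=28 B=30] avail[A=28 B=30] open={}
Step 3: reserve R2 B 1 -> on_hand[A=28 B=30] avail[A=28 B=29] open={R2}
Step 4: reserve R3 B 4 -> on_hand[A=28 B=30] avail[A=28 B=25] open={R2,R3}
Step 5: cancel R3 -> on_hand[A=28 B=30] avail[A=28 B=29] open={R2}
Step 6: commit R2 -> on_hand[A=28 B=29] avail[A=28 B=29] open={}
Step 7: reserve R4 B 2 -> on_hand[A=28 B=29] avail[A=28 B=27] open={R4}
Step 8: reserve R5 A 5 -> on_hand[A=28 B=29] avail[A=23 B=27] open={R4,R5}
Step 9: reserve R6 A 3 -> on_hand[A=28 B=29] avail[A=20 B=27] open={R4,R5,R6}
Step 10: reserve R7 B 4 -> on_hand[A=28 B=29] avail[A=20 B=23] open={R4,R5,R6,R7}
Step 11: cancel R4 -> on_hand[A=28 B=29] avail[A=20 B=25] open={R5,R6,R7}
Open reservations: ['R5', 'R6', 'R7'] -> 3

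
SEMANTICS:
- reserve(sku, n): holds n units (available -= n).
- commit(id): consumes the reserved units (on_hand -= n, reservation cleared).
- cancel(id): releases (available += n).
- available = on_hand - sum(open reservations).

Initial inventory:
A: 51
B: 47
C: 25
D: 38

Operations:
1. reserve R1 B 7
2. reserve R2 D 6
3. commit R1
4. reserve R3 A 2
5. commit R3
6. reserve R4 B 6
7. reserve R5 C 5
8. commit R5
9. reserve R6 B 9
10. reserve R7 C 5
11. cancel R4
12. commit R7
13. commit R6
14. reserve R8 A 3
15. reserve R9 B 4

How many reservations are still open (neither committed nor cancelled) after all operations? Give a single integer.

Step 1: reserve R1 B 7 -> on_hand[A=51 B=47 C=25 D=38] avail[A=51 B=40 C=25 D=38] open={R1}
Step 2: reserve R2 D 6 -> on_hand[A=51 B=47 C=25 D=38] avail[A=51 B=40 C=25 D=32] open={R1,R2}
Step 3: commit R1 -> on_hand[A=51 B=40 C=25 D=38] avail[A=51 B=40 C=25 D=32] open={R2}
Step 4: reserve R3 A 2 -> on_hand[A=51 B=40 C=25 D=38] avail[A=49 B=40 C=25 D=32] open={R2,R3}
Step 5: commit R3 -> on_hand[A=49 B=40 C=25 D=38] avail[A=49 B=40 C=25 D=32] open={R2}
Step 6: reserve R4 B 6 -> on_hand[A=49 B=40 C=25 D=38] avail[A=49 B=34 C=25 D=32] open={R2,R4}
Step 7: reserve R5 C 5 -> on_hand[A=49 B=40 C=25 D=38] avail[A=49 B=34 C=20 D=32] open={R2,R4,R5}
Step 8: commit R5 -> on_hand[A=49 B=40 C=20 D=38] avail[A=49 B=34 C=20 D=32] open={R2,R4}
Step 9: reserve R6 B 9 -> on_hand[A=49 B=40 C=20 D=38] avail[A=49 B=25 C=20 D=32] open={R2,R4,R6}
Step 10: reserve R7 C 5 -> on_hand[A=49 B=40 C=20 D=38] avail[A=49 B=25 C=15 D=32] open={R2,R4,R6,R7}
Step 11: cancel R4 -> on_hand[A=49 B=40 C=20 D=38] avail[A=49 B=31 C=15 D=32] open={R2,R6,R7}
Step 12: commit R7 -> on_hand[A=49 B=40 C=15 D=38] avail[A=49 B=31 C=15 D=32] open={R2,R6}
Step 13: commit R6 -> on_hand[A=49 B=31 C=15 D=38] avail[A=49 B=31 C=15 D=32] open={R2}
Step 14: reserve R8 A 3 -> on_hand[A=49 B=31 C=15 D=38] avail[A=46 B=31 C=15 D=32] open={R2,R8}
Step 15: reserve R9 B 4 -> on_hand[A=49 B=31 C=15 D=38] avail[A=46 B=27 C=15 D=32] open={R2,R8,R9}
Open reservations: ['R2', 'R8', 'R9'] -> 3

Answer: 3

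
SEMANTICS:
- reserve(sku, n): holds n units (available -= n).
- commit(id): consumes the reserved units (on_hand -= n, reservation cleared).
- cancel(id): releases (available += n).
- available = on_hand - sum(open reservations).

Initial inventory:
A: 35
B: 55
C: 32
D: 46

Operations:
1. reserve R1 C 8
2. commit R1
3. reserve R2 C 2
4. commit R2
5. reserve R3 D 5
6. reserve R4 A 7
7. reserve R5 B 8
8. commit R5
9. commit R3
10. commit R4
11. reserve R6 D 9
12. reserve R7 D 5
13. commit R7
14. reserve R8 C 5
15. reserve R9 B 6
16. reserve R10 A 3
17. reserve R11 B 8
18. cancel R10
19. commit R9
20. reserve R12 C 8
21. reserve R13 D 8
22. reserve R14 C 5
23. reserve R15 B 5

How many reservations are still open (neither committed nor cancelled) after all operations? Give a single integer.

Step 1: reserve R1 C 8 -> on_hand[A=35 B=55 C=32 D=46] avail[A=35 B=55 C=24 D=46] open={R1}
Step 2: commit R1 -> on_hand[A=35 B=55 C=24 D=46] avail[A=35 B=55 C=24 D=46] open={}
Step 3: reserve R2 C 2 -> on_hand[A=35 B=55 C=24 D=46] avail[A=35 B=55 C=22 D=46] open={R2}
Step 4: commit R2 -> on_hand[A=35 B=55 C=22 D=46] avail[A=35 B=55 C=22 D=46] open={}
Step 5: reserve R3 D 5 -> on_hand[A=35 B=55 C=22 D=46] avail[A=35 B=55 C=22 D=41] open={R3}
Step 6: reserve R4 A 7 -> on_hand[A=35 B=55 C=22 D=46] avail[A=28 B=55 C=22 D=41] open={R3,R4}
Step 7: reserve R5 B 8 -> on_hand[A=35 B=55 C=22 D=46] avail[A=28 B=47 C=22 D=41] open={R3,R4,R5}
Step 8: commit R5 -> on_hand[A=35 B=47 C=22 D=46] avail[A=28 B=47 C=22 D=41] open={R3,R4}
Step 9: commit R3 -> on_hand[A=35 B=47 C=22 D=41] avail[A=28 B=47 C=22 D=41] open={R4}
Step 10: commit R4 -> on_hand[A=28 B=47 C=22 D=41] avail[A=28 B=47 C=22 D=41] open={}
Step 11: reserve R6 D 9 -> on_hand[A=28 B=47 C=22 D=41] avail[A=28 B=47 C=22 D=32] open={R6}
Step 12: reserve R7 D 5 -> on_hand[A=28 B=47 C=22 D=41] avail[A=28 B=47 C=22 D=27] open={R6,R7}
Step 13: commit R7 -> on_hand[A=28 B=47 C=22 D=36] avail[A=28 B=47 C=22 D=27] open={R6}
Step 14: reserve R8 C 5 -> on_hand[A=28 B=47 C=22 D=36] avail[A=28 B=47 C=17 D=27] open={R6,R8}
Step 15: reserve R9 B 6 -> on_hand[A=28 B=47 C=22 D=36] avail[A=28 B=41 C=17 D=27] open={R6,R8,R9}
Step 16: reserve R10 A 3 -> on_hand[A=28 B=47 C=22 D=36] avail[A=25 B=41 C=17 D=27] open={R10,R6,R8,R9}
Step 17: reserve R11 B 8 -> on_hand[A=28 B=47 C=22 D=36] avail[A=25 B=33 C=17 D=27] open={R10,R11,R6,R8,R9}
Step 18: cancel R10 -> on_hand[A=28 B=47 C=22 D=36] avail[A=28 B=33 C=17 D=27] open={R11,R6,R8,R9}
Step 19: commit R9 -> on_hand[A=28 B=41 C=22 D=36] avail[A=28 B=33 C=17 D=27] open={R11,R6,R8}
Step 20: reserve R12 C 8 -> on_hand[A=28 B=41 C=22 D=36] avail[A=28 B=33 C=9 D=27] open={R11,R12,R6,R8}
Step 21: reserve R13 D 8 -> on_hand[A=28 B=41 C=22 D=36] avail[A=28 B=33 C=9 D=19] open={R11,R12,R13,R6,R8}
Step 22: reserve R14 C 5 -> on_hand[A=28 B=41 C=22 D=36] avail[A=28 B=33 C=4 D=19] open={R11,R12,R13,R14,R6,R8}
Step 23: reserve R15 B 5 -> on_hand[A=28 B=41 C=22 D=36] avail[A=28 B=28 C=4 D=19] open={R11,R12,R13,R14,R15,R6,R8}
Open reservations: ['R11', 'R12', 'R13', 'R14', 'R15', 'R6', 'R8'] -> 7

Answer: 7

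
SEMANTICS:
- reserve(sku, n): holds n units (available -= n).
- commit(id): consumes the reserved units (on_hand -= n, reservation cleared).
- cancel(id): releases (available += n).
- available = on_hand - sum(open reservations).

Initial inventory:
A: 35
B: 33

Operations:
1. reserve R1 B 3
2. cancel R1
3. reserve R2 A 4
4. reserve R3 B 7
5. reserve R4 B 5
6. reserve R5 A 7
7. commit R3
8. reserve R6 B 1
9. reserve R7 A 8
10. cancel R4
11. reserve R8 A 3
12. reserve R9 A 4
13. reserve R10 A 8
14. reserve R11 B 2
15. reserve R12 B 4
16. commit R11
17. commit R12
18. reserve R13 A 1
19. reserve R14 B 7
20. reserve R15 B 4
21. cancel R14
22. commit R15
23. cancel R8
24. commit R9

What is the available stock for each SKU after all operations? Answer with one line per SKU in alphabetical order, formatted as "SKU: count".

Step 1: reserve R1 B 3 -> on_hand[A=35 B=33] avail[A=35 B=30] open={R1}
Step 2: cancel R1 -> on_hand[A=35 B=33] avail[A=35 B=33] open={}
Step 3: reserve R2 A 4 -> on_hand[A=35 B=33] avail[A=31 B=33] open={R2}
Step 4: reserve R3 B 7 -> on_hand[A=35 B=33] avail[A=31 B=26] open={R2,R3}
Step 5: reserve R4 B 5 -> on_hand[A=35 B=33] avail[A=31 B=21] open={R2,R3,R4}
Step 6: reserve R5 A 7 -> on_hand[A=35 B=33] avail[A=24 B=21] open={R2,R3,R4,R5}
Step 7: commit R3 -> on_hand[A=35 B=26] avail[A=24 B=21] open={R2,R4,R5}
Step 8: reserve R6 B 1 -> on_hand[A=35 B=26] avail[A=24 B=20] open={R2,R4,R5,R6}
Step 9: reserve R7 A 8 -> on_hand[A=35 B=26] avail[A=16 B=20] open={R2,R4,R5,R6,R7}
Step 10: cancel R4 -> on_hand[A=35 B=26] avail[A=16 B=25] open={R2,R5,R6,R7}
Step 11: reserve R8 A 3 -> on_hand[A=35 B=26] avail[A=13 B=25] open={R2,R5,R6,R7,R8}
Step 12: reserve R9 A 4 -> on_hand[A=35 B=26] avail[A=9 B=25] open={R2,R5,R6,R7,R8,R9}
Step 13: reserve R10 A 8 -> on_hand[A=35 B=26] avail[A=1 B=25] open={R10,R2,R5,R6,R7,R8,R9}
Step 14: reserve R11 B 2 -> on_hand[A=35 B=26] avail[A=1 B=23] open={R10,R11,R2,R5,R6,R7,R8,R9}
Step 15: reserve R12 B 4 -> on_hand[A=35 B=26] avail[A=1 B=19] open={R10,R11,R12,R2,R5,R6,R7,R8,R9}
Step 16: commit R11 -> on_hand[A=35 B=24] avail[A=1 B=19] open={R10,R12,R2,R5,R6,R7,R8,R9}
Step 17: commit R12 -> on_hand[A=35 B=20] avail[A=1 B=19] open={R10,R2,R5,R6,R7,R8,R9}
Step 18: reserve R13 A 1 -> on_hand[A=35 B=20] avail[A=0 B=19] open={R10,R13,R2,R5,R6,R7,R8,R9}
Step 19: reserve R14 B 7 -> on_hand[A=35 B=20] avail[A=0 B=12] open={R10,R13,R14,R2,R5,R6,R7,R8,R9}
Step 20: reserve R15 B 4 -> on_hand[A=35 B=20] avail[A=0 B=8] open={R10,R13,R14,R15,R2,R5,R6,R7,R8,R9}
Step 21: cancel R14 -> on_hand[A=35 B=20] avail[A=0 B=15] open={R10,R13,R15,R2,R5,R6,R7,R8,R9}
Step 22: commit R15 -> on_hand[A=35 B=16] avail[A=0 B=15] open={R10,R13,R2,R5,R6,R7,R8,R9}
Step 23: cancel R8 -> on_hand[A=35 B=16] avail[A=3 B=15] open={R10,R13,R2,R5,R6,R7,R9}
Step 24: commit R9 -> on_hand[A=31 B=16] avail[A=3 B=15] open={R10,R13,R2,R5,R6,R7}

Answer: A: 3
B: 15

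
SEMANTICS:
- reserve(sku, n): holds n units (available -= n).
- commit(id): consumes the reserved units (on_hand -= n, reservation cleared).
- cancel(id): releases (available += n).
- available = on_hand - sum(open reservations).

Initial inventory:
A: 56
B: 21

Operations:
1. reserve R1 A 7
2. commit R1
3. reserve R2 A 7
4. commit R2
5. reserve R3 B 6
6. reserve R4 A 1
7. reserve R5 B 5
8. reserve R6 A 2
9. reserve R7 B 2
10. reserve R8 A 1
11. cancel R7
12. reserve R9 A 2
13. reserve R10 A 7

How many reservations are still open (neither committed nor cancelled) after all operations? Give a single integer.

Answer: 7

Derivation:
Step 1: reserve R1 A 7 -> on_hand[A=56 B=21] avail[A=49 B=21] open={R1}
Step 2: commit R1 -> on_hand[A=49 B=21] avail[A=49 B=21] open={}
Step 3: reserve R2 A 7 -> on_hand[A=49 B=21] avail[A=42 B=21] open={R2}
Step 4: commit R2 -> on_hand[A=42 B=21] avail[A=42 B=21] open={}
Step 5: reserve R3 B 6 -> on_hand[A=42 B=21] avail[A=42 B=15] open={R3}
Step 6: reserve R4 A 1 -> on_hand[A=42 B=21] avail[A=41 B=15] open={R3,R4}
Step 7: reserve R5 B 5 -> on_hand[A=42 B=21] avail[A=41 B=10] open={R3,R4,R5}
Step 8: reserve R6 A 2 -> on_hand[A=42 B=21] avail[A=39 B=10] open={R3,R4,R5,R6}
Step 9: reserve R7 B 2 -> on_hand[A=42 B=21] avail[A=39 B=8] open={R3,R4,R5,R6,R7}
Step 10: reserve R8 A 1 -> on_hand[A=42 B=21] avail[A=38 B=8] open={R3,R4,R5,R6,R7,R8}
Step 11: cancel R7 -> on_hand[A=42 B=21] avail[A=38 B=10] open={R3,R4,R5,R6,R8}
Step 12: reserve R9 A 2 -> on_hand[A=42 B=21] avail[A=36 B=10] open={R3,R4,R5,R6,R8,R9}
Step 13: reserve R10 A 7 -> on_hand[A=42 B=21] avail[A=29 B=10] open={R10,R3,R4,R5,R6,R8,R9}
Open reservations: ['R10', 'R3', 'R4', 'R5', 'R6', 'R8', 'R9'] -> 7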